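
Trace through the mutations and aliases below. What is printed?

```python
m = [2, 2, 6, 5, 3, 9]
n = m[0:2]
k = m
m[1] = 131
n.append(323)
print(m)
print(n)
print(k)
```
[2, 131, 6, 5, 3, 9]
[2, 2, 323]
[2, 131, 6, 5, 3, 9]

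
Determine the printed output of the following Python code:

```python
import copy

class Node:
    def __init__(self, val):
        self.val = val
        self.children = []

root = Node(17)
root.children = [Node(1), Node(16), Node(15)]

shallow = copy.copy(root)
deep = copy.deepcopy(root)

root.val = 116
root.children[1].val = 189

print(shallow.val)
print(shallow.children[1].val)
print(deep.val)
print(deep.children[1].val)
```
17
189
17
16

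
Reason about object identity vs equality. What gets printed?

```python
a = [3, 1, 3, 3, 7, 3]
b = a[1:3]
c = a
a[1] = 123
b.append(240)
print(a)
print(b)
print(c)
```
[3, 123, 3, 3, 7, 3]
[1, 3, 240]
[3, 123, 3, 3, 7, 3]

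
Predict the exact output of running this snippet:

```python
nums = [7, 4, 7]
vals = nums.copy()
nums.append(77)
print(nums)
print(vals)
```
[7, 4, 7, 77]
[7, 4, 7]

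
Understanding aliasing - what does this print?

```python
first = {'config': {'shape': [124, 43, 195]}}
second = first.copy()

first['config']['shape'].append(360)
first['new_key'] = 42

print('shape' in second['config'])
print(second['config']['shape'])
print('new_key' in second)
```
True
[124, 43, 195, 360]
False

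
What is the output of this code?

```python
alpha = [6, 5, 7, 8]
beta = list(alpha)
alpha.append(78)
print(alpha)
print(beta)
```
[6, 5, 7, 8, 78]
[6, 5, 7, 8]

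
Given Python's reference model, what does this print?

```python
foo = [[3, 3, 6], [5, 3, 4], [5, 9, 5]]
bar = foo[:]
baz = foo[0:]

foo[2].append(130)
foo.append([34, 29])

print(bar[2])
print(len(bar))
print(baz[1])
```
[5, 9, 5, 130]
3
[5, 3, 4]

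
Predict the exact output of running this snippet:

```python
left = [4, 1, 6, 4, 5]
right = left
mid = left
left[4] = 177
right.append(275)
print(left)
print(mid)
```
[4, 1, 6, 4, 177, 275]
[4, 1, 6, 4, 177, 275]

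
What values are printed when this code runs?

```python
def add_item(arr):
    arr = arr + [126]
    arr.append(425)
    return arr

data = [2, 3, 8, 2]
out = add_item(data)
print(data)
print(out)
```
[2, 3, 8, 2]
[2, 3, 8, 2, 126, 425]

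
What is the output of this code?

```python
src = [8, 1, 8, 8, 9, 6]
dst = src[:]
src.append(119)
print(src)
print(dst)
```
[8, 1, 8, 8, 9, 6, 119]
[8, 1, 8, 8, 9, 6]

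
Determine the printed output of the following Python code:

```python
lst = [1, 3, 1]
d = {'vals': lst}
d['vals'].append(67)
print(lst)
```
[1, 3, 1, 67]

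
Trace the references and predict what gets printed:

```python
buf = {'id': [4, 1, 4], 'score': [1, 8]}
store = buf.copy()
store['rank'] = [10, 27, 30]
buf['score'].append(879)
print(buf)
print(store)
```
{'id': [4, 1, 4], 'score': [1, 8, 879]}
{'id': [4, 1, 4], 'score': [1, 8, 879], 'rank': [10, 27, 30]}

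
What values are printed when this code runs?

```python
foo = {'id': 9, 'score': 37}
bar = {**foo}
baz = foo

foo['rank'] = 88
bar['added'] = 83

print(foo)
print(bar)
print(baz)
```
{'id': 9, 'score': 37, 'rank': 88}
{'id': 9, 'score': 37, 'added': 83}
{'id': 9, 'score': 37, 'rank': 88}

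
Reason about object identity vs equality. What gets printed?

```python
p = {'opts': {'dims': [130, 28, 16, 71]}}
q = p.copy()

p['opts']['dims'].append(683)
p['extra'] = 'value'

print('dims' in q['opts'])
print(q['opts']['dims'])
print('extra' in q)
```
True
[130, 28, 16, 71, 683]
False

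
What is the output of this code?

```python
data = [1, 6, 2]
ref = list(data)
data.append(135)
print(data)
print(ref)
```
[1, 6, 2, 135]
[1, 6, 2]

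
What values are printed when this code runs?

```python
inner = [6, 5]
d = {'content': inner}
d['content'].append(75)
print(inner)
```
[6, 5, 75]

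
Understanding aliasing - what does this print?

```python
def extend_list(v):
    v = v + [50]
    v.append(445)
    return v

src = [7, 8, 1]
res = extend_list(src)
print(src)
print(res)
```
[7, 8, 1]
[7, 8, 1, 50, 445]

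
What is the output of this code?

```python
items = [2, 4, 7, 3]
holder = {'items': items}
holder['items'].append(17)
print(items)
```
[2, 4, 7, 3, 17]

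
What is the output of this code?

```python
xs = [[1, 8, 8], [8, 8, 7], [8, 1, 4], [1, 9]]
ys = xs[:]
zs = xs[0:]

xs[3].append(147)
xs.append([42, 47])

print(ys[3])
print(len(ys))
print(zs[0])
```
[1, 9, 147]
4
[1, 8, 8]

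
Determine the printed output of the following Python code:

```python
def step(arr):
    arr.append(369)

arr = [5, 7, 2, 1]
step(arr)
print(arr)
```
[5, 7, 2, 1, 369]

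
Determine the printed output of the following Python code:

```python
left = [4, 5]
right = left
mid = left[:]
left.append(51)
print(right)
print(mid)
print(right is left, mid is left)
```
[4, 5, 51]
[4, 5]
True False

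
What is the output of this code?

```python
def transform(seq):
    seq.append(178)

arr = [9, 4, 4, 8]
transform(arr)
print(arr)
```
[9, 4, 4, 8, 178]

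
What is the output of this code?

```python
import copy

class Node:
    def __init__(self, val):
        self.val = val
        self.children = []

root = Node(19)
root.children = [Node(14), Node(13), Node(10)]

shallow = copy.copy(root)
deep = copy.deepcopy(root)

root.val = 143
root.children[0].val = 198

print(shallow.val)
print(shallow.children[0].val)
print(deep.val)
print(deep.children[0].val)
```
19
198
19
14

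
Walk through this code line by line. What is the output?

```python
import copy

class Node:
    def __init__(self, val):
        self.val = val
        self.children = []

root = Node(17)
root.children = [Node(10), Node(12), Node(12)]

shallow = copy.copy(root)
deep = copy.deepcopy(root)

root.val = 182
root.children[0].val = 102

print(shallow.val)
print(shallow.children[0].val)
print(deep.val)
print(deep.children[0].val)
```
17
102
17
10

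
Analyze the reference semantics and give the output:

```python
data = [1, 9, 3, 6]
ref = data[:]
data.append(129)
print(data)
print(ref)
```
[1, 9, 3, 6, 129]
[1, 9, 3, 6]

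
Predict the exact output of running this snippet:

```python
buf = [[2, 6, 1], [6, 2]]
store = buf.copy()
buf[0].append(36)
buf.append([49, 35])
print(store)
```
[[2, 6, 1, 36], [6, 2]]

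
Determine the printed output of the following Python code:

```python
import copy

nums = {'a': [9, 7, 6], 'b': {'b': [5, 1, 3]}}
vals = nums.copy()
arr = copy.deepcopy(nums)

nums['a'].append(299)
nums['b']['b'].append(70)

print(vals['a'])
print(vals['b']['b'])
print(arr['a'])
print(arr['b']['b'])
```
[9, 7, 6, 299]
[5, 1, 3, 70]
[9, 7, 6]
[5, 1, 3]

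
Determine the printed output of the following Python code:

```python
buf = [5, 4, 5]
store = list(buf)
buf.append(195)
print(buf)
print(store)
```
[5, 4, 5, 195]
[5, 4, 5]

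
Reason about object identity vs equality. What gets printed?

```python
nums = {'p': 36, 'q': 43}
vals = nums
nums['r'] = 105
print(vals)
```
{'p': 36, 'q': 43, 'r': 105}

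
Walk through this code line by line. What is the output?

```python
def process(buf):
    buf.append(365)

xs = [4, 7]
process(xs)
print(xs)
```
[4, 7, 365]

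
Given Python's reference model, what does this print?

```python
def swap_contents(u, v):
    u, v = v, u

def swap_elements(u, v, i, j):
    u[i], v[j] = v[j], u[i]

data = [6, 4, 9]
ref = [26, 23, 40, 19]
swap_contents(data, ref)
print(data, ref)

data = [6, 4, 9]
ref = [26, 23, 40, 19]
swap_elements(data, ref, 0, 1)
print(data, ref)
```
[6, 4, 9] [26, 23, 40, 19]
[23, 4, 9] [26, 6, 40, 19]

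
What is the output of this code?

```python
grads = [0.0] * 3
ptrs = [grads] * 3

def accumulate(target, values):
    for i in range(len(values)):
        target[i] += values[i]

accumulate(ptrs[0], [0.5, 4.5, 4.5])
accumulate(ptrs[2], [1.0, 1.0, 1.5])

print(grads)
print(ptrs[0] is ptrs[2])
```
[1.5, 5.5, 6.0]
True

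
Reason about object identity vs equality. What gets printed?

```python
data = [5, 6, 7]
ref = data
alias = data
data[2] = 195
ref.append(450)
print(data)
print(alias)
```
[5, 6, 195, 450]
[5, 6, 195, 450]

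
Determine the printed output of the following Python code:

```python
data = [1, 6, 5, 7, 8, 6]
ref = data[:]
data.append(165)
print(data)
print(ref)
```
[1, 6, 5, 7, 8, 6, 165]
[1, 6, 5, 7, 8, 6]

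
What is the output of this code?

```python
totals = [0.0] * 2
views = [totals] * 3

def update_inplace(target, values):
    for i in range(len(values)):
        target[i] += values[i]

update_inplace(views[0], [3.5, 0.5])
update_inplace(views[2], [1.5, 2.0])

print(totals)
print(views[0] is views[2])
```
[5.0, 2.5]
True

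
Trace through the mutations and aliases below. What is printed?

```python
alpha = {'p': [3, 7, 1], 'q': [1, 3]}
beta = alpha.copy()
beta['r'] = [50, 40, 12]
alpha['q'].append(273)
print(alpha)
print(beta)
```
{'p': [3, 7, 1], 'q': [1, 3, 273]}
{'p': [3, 7, 1], 'q': [1, 3, 273], 'r': [50, 40, 12]}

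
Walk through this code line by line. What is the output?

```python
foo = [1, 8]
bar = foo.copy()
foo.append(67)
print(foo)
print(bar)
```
[1, 8, 67]
[1, 8]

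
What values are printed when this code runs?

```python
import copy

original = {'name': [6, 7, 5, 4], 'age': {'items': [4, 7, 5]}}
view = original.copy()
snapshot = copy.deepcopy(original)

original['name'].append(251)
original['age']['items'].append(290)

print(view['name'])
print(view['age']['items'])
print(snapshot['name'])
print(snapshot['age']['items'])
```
[6, 7, 5, 4, 251]
[4, 7, 5, 290]
[6, 7, 5, 4]
[4, 7, 5]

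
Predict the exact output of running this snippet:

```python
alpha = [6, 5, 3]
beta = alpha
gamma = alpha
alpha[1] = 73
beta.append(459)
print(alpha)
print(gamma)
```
[6, 73, 3, 459]
[6, 73, 3, 459]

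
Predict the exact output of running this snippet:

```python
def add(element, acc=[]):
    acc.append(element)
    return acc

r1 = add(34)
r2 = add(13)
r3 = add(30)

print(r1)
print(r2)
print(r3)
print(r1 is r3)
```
[34, 13, 30]
[34, 13, 30]
[34, 13, 30]
True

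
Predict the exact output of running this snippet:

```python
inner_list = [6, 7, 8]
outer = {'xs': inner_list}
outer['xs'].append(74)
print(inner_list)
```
[6, 7, 8, 74]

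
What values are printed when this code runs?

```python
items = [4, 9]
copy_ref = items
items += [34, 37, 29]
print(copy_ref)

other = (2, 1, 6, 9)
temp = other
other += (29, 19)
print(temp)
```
[4, 9, 34, 37, 29]
(2, 1, 6, 9)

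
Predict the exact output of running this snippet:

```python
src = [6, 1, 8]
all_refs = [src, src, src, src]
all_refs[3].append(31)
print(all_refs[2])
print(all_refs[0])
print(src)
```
[6, 1, 8, 31]
[6, 1, 8, 31]
[6, 1, 8, 31]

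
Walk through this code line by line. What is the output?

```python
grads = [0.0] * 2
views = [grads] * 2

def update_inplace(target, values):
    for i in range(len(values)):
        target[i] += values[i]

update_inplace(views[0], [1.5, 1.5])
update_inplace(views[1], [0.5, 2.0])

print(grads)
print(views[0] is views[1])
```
[2.0, 3.5]
True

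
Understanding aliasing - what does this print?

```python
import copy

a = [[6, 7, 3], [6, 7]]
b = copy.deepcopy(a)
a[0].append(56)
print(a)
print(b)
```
[[6, 7, 3, 56], [6, 7]]
[[6, 7, 3], [6, 7]]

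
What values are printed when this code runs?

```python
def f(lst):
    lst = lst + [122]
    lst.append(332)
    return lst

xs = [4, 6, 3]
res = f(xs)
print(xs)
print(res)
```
[4, 6, 3]
[4, 6, 3, 122, 332]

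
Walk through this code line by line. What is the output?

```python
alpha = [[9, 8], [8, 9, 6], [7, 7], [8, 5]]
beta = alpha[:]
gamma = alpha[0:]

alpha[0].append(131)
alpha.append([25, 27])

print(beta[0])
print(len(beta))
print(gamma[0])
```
[9, 8, 131]
4
[9, 8, 131]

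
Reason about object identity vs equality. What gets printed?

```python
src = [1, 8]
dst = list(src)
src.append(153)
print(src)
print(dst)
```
[1, 8, 153]
[1, 8]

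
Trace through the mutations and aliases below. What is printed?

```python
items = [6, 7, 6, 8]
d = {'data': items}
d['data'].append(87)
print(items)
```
[6, 7, 6, 8, 87]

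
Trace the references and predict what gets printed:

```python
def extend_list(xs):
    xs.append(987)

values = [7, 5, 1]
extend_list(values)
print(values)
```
[7, 5, 1, 987]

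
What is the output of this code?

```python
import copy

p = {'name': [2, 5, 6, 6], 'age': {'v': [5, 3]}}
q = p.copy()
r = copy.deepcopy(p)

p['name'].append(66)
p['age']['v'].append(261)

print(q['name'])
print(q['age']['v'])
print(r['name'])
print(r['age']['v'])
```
[2, 5, 6, 6, 66]
[5, 3, 261]
[2, 5, 6, 6]
[5, 3]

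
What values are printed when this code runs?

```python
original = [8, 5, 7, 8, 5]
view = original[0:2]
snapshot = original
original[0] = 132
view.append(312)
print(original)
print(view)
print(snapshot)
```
[132, 5, 7, 8, 5]
[8, 5, 312]
[132, 5, 7, 8, 5]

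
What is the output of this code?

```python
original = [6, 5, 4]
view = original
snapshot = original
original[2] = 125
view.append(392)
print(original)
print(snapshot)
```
[6, 5, 125, 392]
[6, 5, 125, 392]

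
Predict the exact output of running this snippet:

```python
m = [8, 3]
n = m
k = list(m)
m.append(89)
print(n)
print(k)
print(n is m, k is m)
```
[8, 3, 89]
[8, 3]
True False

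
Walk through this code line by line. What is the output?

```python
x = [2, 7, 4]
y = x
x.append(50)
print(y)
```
[2, 7, 4, 50]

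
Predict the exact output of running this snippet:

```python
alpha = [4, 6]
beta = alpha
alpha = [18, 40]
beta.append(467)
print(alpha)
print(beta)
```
[18, 40]
[4, 6, 467]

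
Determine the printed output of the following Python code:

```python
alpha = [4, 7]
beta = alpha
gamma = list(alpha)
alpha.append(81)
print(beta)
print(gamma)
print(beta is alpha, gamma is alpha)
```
[4, 7, 81]
[4, 7]
True False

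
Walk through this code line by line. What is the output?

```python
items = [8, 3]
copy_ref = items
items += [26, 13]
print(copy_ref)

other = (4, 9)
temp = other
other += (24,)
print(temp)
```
[8, 3, 26, 13]
(4, 9)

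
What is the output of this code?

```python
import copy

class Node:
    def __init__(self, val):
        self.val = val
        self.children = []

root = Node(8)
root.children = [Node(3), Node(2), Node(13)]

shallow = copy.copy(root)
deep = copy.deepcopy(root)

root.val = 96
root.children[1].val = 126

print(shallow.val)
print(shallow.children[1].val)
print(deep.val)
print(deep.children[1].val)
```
8
126
8
2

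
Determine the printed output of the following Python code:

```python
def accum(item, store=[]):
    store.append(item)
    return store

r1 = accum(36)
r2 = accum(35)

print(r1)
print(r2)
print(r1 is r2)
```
[36, 35]
[36, 35]
True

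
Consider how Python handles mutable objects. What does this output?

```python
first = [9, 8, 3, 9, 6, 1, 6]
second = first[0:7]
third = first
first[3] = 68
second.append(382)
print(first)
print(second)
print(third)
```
[9, 8, 3, 68, 6, 1, 6]
[9, 8, 3, 9, 6, 1, 6, 382]
[9, 8, 3, 68, 6, 1, 6]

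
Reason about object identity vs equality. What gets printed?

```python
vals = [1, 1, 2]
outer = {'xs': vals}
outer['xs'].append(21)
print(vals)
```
[1, 1, 2, 21]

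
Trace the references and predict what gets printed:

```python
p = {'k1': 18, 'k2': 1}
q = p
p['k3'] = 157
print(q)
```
{'k1': 18, 'k2': 1, 'k3': 157}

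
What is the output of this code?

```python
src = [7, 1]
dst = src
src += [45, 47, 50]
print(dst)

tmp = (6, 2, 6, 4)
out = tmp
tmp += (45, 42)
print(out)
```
[7, 1, 45, 47, 50]
(6, 2, 6, 4)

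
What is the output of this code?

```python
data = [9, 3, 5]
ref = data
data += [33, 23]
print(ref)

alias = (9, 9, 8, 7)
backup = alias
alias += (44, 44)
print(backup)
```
[9, 3, 5, 33, 23]
(9, 9, 8, 7)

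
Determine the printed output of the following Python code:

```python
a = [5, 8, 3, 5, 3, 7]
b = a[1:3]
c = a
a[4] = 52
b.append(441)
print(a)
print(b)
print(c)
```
[5, 8, 3, 5, 52, 7]
[8, 3, 441]
[5, 8, 3, 5, 52, 7]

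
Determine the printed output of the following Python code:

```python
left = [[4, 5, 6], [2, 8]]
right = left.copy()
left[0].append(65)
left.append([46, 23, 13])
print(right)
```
[[4, 5, 6, 65], [2, 8]]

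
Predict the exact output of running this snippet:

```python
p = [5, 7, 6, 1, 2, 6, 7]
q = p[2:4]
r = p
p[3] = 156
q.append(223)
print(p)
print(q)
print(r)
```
[5, 7, 6, 156, 2, 6, 7]
[6, 1, 223]
[5, 7, 6, 156, 2, 6, 7]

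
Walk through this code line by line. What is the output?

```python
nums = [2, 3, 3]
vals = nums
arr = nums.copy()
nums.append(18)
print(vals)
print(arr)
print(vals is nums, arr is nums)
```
[2, 3, 3, 18]
[2, 3, 3]
True False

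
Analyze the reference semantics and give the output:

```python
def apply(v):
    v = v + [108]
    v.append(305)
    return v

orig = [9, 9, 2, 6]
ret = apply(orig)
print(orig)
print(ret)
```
[9, 9, 2, 6]
[9, 9, 2, 6, 108, 305]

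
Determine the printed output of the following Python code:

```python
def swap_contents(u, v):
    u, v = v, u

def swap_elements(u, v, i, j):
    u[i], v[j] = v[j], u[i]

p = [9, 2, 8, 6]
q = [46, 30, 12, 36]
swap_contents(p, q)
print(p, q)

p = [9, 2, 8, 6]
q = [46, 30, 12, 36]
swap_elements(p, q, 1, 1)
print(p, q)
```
[9, 2, 8, 6] [46, 30, 12, 36]
[9, 30, 8, 6] [46, 2, 12, 36]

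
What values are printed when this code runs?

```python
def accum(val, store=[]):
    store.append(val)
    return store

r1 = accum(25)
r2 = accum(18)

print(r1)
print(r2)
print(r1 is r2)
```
[25, 18]
[25, 18]
True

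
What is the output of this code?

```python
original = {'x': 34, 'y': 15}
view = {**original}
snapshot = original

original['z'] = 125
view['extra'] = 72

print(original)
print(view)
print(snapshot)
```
{'x': 34, 'y': 15, 'z': 125}
{'x': 34, 'y': 15, 'extra': 72}
{'x': 34, 'y': 15, 'z': 125}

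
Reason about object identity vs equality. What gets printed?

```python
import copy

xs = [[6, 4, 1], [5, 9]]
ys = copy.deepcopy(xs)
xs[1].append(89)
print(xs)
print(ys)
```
[[6, 4, 1], [5, 9, 89]]
[[6, 4, 1], [5, 9]]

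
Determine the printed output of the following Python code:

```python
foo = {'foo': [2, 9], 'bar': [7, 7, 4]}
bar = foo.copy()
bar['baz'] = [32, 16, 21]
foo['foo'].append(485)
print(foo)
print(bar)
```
{'foo': [2, 9, 485], 'bar': [7, 7, 4]}
{'foo': [2, 9, 485], 'bar': [7, 7, 4], 'baz': [32, 16, 21]}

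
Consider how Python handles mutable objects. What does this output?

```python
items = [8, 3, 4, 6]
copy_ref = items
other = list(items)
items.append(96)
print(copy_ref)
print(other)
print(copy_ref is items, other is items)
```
[8, 3, 4, 6, 96]
[8, 3, 4, 6]
True False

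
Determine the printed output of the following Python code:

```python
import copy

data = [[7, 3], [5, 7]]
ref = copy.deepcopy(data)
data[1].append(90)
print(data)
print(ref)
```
[[7, 3], [5, 7, 90]]
[[7, 3], [5, 7]]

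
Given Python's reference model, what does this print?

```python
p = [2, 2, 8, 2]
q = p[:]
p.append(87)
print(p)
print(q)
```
[2, 2, 8, 2, 87]
[2, 2, 8, 2]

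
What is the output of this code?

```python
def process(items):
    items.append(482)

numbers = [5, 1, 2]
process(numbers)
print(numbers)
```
[5, 1, 2, 482]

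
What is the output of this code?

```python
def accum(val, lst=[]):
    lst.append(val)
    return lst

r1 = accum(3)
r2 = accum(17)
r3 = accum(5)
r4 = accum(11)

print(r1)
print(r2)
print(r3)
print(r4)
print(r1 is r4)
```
[3, 17, 5, 11]
[3, 17, 5, 11]
[3, 17, 5, 11]
[3, 17, 5, 11]
True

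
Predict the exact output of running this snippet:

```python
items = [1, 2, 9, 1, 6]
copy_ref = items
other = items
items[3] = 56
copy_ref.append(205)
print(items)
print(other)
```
[1, 2, 9, 56, 6, 205]
[1, 2, 9, 56, 6, 205]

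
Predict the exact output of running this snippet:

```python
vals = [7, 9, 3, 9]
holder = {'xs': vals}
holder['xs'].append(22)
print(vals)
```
[7, 9, 3, 9, 22]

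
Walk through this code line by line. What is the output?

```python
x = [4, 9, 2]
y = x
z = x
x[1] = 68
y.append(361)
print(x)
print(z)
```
[4, 68, 2, 361]
[4, 68, 2, 361]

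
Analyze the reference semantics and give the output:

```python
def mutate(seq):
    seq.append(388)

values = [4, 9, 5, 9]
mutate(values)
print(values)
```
[4, 9, 5, 9, 388]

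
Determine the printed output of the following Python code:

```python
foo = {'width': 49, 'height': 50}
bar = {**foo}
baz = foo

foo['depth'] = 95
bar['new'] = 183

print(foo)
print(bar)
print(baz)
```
{'width': 49, 'height': 50, 'depth': 95}
{'width': 49, 'height': 50, 'new': 183}
{'width': 49, 'height': 50, 'depth': 95}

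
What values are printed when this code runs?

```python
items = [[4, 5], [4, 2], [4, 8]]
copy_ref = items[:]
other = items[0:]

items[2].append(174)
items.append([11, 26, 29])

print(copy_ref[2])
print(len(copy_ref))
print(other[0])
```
[4, 8, 174]
3
[4, 5]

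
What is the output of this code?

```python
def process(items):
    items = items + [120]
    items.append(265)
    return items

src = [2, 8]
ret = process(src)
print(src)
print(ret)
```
[2, 8]
[2, 8, 120, 265]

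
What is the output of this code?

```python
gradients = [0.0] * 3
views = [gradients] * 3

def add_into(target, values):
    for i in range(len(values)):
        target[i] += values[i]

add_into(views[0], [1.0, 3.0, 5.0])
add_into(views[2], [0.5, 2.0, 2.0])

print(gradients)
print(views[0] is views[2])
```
[1.5, 5.0, 7.0]
True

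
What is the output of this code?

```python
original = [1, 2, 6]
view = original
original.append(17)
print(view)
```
[1, 2, 6, 17]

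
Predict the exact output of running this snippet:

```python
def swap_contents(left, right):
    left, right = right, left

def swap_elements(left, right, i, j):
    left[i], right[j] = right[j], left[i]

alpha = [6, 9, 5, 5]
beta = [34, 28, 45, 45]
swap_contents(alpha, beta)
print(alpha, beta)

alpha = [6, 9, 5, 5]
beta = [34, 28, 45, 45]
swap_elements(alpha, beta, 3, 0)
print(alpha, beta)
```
[6, 9, 5, 5] [34, 28, 45, 45]
[6, 9, 5, 34] [5, 28, 45, 45]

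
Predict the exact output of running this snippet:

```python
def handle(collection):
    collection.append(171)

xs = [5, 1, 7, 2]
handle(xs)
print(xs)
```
[5, 1, 7, 2, 171]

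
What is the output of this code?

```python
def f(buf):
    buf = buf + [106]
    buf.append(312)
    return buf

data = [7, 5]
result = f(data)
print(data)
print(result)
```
[7, 5]
[7, 5, 106, 312]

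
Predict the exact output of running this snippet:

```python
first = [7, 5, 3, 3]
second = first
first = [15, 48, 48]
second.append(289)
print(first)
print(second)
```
[15, 48, 48]
[7, 5, 3, 3, 289]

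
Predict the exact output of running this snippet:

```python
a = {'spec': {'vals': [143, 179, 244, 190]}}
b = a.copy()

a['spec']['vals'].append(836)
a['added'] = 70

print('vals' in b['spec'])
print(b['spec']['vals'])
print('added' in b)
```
True
[143, 179, 244, 190, 836]
False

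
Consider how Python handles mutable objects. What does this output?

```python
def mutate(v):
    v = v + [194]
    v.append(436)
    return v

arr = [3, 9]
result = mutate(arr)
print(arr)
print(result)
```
[3, 9]
[3, 9, 194, 436]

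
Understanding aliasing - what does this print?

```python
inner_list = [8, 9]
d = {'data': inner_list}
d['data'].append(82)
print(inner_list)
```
[8, 9, 82]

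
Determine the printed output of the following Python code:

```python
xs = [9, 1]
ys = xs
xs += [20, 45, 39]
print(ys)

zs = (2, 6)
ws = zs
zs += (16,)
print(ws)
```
[9, 1, 20, 45, 39]
(2, 6)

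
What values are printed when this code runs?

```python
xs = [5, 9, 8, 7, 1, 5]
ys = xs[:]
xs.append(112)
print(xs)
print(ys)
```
[5, 9, 8, 7, 1, 5, 112]
[5, 9, 8, 7, 1, 5]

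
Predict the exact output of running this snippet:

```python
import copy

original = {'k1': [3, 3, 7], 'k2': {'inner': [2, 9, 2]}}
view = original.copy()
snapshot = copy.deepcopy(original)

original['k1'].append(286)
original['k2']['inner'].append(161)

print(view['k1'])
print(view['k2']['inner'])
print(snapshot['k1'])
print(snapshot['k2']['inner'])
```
[3, 3, 7, 286]
[2, 9, 2, 161]
[3, 3, 7]
[2, 9, 2]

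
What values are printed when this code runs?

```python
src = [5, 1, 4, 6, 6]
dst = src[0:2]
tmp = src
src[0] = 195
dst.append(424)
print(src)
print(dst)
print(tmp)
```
[195, 1, 4, 6, 6]
[5, 1, 424]
[195, 1, 4, 6, 6]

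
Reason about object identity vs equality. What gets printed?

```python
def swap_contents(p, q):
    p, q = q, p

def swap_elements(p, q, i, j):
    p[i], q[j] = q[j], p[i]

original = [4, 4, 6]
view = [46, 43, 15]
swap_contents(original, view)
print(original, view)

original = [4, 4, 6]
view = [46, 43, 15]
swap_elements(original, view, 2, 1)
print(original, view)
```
[4, 4, 6] [46, 43, 15]
[4, 4, 43] [46, 6, 15]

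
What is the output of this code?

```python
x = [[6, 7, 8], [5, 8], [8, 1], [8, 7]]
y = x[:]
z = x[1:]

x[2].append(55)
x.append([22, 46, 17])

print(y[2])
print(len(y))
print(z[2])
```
[8, 1, 55]
4
[8, 7]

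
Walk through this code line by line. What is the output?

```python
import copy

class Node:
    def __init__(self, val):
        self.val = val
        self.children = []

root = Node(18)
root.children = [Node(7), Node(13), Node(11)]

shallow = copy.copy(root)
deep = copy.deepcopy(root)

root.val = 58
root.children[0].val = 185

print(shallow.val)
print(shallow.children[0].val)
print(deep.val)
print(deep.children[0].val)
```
18
185
18
7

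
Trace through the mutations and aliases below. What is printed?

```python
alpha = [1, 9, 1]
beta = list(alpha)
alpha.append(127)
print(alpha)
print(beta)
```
[1, 9, 1, 127]
[1, 9, 1]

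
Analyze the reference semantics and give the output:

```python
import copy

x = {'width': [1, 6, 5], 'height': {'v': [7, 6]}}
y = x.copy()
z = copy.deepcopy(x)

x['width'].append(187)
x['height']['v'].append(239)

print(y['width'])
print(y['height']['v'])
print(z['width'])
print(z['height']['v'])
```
[1, 6, 5, 187]
[7, 6, 239]
[1, 6, 5]
[7, 6]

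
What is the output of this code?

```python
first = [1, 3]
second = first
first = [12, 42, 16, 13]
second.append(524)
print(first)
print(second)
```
[12, 42, 16, 13]
[1, 3, 524]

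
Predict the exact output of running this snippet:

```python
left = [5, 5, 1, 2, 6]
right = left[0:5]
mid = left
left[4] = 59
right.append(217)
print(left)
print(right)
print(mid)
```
[5, 5, 1, 2, 59]
[5, 5, 1, 2, 6, 217]
[5, 5, 1, 2, 59]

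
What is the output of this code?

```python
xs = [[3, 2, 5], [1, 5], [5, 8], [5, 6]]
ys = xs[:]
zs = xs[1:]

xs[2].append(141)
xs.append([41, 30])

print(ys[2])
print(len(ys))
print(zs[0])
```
[5, 8, 141]
4
[1, 5]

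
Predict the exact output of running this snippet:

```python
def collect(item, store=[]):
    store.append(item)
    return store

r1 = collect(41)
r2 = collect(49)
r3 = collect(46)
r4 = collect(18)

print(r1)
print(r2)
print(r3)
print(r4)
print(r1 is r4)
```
[41, 49, 46, 18]
[41, 49, 46, 18]
[41, 49, 46, 18]
[41, 49, 46, 18]
True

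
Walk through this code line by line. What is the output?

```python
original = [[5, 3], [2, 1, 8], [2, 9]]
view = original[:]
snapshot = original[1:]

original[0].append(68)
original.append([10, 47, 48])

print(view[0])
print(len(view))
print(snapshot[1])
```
[5, 3, 68]
3
[2, 9]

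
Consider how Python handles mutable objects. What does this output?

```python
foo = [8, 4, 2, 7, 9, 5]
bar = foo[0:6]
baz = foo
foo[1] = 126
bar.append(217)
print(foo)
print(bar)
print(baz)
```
[8, 126, 2, 7, 9, 5]
[8, 4, 2, 7, 9, 5, 217]
[8, 126, 2, 7, 9, 5]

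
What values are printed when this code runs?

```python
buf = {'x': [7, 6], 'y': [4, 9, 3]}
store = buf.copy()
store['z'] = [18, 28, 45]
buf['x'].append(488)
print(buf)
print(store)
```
{'x': [7, 6, 488], 'y': [4, 9, 3]}
{'x': [7, 6, 488], 'y': [4, 9, 3], 'z': [18, 28, 45]}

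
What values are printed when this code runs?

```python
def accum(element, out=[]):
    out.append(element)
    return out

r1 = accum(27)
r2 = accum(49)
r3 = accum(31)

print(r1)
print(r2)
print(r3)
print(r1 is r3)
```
[27, 49, 31]
[27, 49, 31]
[27, 49, 31]
True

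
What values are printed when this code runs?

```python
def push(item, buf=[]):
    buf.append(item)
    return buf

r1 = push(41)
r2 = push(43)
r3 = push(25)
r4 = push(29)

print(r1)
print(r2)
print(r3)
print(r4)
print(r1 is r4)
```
[41, 43, 25, 29]
[41, 43, 25, 29]
[41, 43, 25, 29]
[41, 43, 25, 29]
True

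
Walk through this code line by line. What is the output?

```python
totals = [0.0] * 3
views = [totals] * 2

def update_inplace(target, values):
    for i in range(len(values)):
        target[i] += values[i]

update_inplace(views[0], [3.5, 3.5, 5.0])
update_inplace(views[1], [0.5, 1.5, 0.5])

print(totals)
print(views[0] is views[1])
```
[4.0, 5.0, 5.5]
True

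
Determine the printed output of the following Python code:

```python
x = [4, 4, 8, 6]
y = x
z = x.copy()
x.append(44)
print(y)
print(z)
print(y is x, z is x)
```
[4, 4, 8, 6, 44]
[4, 4, 8, 6]
True False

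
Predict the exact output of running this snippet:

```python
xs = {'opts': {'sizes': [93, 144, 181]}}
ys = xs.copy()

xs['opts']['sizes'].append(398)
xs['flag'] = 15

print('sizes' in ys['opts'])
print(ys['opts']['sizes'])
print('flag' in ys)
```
True
[93, 144, 181, 398]
False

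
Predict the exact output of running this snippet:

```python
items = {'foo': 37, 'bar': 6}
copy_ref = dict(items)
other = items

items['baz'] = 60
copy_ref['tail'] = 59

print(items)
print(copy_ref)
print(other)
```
{'foo': 37, 'bar': 6, 'baz': 60}
{'foo': 37, 'bar': 6, 'tail': 59}
{'foo': 37, 'bar': 6, 'baz': 60}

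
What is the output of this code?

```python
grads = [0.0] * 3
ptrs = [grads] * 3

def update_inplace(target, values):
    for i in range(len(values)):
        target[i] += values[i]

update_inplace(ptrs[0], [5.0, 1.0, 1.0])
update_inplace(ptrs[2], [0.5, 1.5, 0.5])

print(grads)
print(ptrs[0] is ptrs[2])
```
[5.5, 2.5, 1.5]
True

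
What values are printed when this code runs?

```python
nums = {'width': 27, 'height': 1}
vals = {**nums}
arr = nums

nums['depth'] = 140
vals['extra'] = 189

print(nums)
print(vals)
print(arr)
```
{'width': 27, 'height': 1, 'depth': 140}
{'width': 27, 'height': 1, 'extra': 189}
{'width': 27, 'height': 1, 'depth': 140}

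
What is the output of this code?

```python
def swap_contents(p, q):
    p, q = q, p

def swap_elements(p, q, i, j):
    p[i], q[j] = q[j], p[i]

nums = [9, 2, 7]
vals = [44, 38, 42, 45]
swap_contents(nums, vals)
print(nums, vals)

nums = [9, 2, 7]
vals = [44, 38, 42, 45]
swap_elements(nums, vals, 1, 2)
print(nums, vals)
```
[9, 2, 7] [44, 38, 42, 45]
[9, 42, 7] [44, 38, 2, 45]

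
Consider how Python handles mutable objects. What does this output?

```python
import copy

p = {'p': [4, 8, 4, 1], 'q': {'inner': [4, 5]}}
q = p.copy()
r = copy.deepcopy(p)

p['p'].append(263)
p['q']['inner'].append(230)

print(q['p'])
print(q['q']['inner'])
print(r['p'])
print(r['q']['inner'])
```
[4, 8, 4, 1, 263]
[4, 5, 230]
[4, 8, 4, 1]
[4, 5]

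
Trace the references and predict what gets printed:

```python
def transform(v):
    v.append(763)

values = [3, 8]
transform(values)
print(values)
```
[3, 8, 763]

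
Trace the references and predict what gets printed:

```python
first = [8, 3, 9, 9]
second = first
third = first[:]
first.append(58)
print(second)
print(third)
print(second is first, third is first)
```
[8, 3, 9, 9, 58]
[8, 3, 9, 9]
True False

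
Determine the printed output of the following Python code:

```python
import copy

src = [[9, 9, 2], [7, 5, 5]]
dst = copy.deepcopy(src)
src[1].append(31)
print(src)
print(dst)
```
[[9, 9, 2], [7, 5, 5, 31]]
[[9, 9, 2], [7, 5, 5]]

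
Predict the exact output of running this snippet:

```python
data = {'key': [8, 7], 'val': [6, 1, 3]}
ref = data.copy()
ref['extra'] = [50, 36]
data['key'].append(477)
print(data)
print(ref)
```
{'key': [8, 7, 477], 'val': [6, 1, 3]}
{'key': [8, 7, 477], 'val': [6, 1, 3], 'extra': [50, 36]}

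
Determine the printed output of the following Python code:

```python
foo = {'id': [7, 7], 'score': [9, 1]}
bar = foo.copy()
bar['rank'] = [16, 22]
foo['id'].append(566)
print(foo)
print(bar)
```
{'id': [7, 7, 566], 'score': [9, 1]}
{'id': [7, 7, 566], 'score': [9, 1], 'rank': [16, 22]}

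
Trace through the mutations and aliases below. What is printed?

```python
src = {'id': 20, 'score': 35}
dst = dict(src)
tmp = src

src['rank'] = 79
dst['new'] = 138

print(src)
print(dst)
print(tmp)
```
{'id': 20, 'score': 35, 'rank': 79}
{'id': 20, 'score': 35, 'new': 138}
{'id': 20, 'score': 35, 'rank': 79}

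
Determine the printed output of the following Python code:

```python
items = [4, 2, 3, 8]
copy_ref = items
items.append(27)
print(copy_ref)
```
[4, 2, 3, 8, 27]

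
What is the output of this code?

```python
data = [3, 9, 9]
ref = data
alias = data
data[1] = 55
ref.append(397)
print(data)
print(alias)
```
[3, 55, 9, 397]
[3, 55, 9, 397]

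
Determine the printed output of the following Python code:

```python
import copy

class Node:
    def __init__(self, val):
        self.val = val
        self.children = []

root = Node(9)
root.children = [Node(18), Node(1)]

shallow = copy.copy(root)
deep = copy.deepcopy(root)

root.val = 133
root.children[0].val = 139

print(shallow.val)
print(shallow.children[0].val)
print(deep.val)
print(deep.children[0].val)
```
9
139
9
18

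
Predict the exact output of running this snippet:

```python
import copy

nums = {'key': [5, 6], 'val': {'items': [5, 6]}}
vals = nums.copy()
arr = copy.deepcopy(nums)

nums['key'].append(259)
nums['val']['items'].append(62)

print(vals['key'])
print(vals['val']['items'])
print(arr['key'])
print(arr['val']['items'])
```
[5, 6, 259]
[5, 6, 62]
[5, 6]
[5, 6]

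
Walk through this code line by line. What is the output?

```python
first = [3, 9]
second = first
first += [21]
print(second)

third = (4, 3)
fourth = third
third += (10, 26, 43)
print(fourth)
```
[3, 9, 21]
(4, 3)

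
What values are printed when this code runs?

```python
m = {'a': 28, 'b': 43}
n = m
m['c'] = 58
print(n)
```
{'a': 28, 'b': 43, 'c': 58}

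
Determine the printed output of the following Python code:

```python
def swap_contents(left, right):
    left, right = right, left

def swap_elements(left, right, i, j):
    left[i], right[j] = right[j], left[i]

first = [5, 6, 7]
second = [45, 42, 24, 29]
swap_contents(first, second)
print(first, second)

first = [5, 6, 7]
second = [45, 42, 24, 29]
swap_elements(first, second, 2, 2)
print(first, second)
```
[5, 6, 7] [45, 42, 24, 29]
[5, 6, 24] [45, 42, 7, 29]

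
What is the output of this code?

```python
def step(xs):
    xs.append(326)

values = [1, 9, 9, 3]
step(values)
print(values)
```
[1, 9, 9, 3, 326]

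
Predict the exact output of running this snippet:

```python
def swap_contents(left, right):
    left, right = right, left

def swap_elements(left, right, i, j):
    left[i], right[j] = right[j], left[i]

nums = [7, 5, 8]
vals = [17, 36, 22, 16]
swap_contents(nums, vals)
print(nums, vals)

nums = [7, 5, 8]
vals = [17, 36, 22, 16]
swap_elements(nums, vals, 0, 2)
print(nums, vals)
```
[7, 5, 8] [17, 36, 22, 16]
[22, 5, 8] [17, 36, 7, 16]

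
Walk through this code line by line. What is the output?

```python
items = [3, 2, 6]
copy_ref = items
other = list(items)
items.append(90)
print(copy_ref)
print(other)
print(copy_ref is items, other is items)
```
[3, 2, 6, 90]
[3, 2, 6]
True False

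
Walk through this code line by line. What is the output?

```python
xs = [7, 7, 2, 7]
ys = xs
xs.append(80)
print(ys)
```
[7, 7, 2, 7, 80]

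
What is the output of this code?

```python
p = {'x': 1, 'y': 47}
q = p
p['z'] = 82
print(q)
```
{'x': 1, 'y': 47, 'z': 82}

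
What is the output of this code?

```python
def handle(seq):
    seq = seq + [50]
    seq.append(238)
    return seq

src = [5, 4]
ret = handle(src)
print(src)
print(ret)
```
[5, 4]
[5, 4, 50, 238]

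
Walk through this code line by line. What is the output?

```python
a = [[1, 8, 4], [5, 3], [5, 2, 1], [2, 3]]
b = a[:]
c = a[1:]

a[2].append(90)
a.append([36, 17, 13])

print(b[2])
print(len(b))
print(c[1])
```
[5, 2, 1, 90]
4
[5, 2, 1, 90]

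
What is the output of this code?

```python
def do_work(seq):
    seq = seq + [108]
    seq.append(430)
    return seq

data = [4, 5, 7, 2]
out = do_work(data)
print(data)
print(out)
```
[4, 5, 7, 2]
[4, 5, 7, 2, 108, 430]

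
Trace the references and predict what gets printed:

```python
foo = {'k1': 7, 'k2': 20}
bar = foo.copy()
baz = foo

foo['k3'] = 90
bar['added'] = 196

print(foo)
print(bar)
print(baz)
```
{'k1': 7, 'k2': 20, 'k3': 90}
{'k1': 7, 'k2': 20, 'added': 196}
{'k1': 7, 'k2': 20, 'k3': 90}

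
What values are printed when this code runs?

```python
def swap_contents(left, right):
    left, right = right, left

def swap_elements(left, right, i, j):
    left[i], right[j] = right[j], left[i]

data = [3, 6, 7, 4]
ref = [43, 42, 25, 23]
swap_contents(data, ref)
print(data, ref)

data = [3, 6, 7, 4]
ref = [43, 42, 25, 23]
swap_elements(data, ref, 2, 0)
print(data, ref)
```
[3, 6, 7, 4] [43, 42, 25, 23]
[3, 6, 43, 4] [7, 42, 25, 23]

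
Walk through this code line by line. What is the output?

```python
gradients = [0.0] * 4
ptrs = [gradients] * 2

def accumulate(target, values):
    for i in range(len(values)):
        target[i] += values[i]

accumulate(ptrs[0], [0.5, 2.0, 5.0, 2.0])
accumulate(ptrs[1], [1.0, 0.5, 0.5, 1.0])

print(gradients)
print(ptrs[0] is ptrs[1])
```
[1.5, 2.5, 5.5, 3.0]
True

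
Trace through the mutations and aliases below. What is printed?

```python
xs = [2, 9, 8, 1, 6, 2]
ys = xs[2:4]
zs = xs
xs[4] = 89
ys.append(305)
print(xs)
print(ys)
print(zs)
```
[2, 9, 8, 1, 89, 2]
[8, 1, 305]
[2, 9, 8, 1, 89, 2]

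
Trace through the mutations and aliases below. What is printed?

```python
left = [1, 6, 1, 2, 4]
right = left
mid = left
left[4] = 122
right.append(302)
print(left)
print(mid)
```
[1, 6, 1, 2, 122, 302]
[1, 6, 1, 2, 122, 302]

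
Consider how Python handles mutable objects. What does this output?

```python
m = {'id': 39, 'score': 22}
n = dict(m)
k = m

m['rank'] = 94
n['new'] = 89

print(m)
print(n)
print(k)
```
{'id': 39, 'score': 22, 'rank': 94}
{'id': 39, 'score': 22, 'new': 89}
{'id': 39, 'score': 22, 'rank': 94}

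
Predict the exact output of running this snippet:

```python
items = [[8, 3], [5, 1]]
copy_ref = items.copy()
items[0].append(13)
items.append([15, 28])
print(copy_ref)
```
[[8, 3, 13], [5, 1]]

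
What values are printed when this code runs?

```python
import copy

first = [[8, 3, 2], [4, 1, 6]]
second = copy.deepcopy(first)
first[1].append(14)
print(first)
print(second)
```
[[8, 3, 2], [4, 1, 6, 14]]
[[8, 3, 2], [4, 1, 6]]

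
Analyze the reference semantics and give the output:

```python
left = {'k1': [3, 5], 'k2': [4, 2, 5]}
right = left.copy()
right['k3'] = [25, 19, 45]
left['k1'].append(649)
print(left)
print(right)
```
{'k1': [3, 5, 649], 'k2': [4, 2, 5]}
{'k1': [3, 5, 649], 'k2': [4, 2, 5], 'k3': [25, 19, 45]}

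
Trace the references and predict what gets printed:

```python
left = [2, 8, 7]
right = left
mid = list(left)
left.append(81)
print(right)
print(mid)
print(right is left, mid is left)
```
[2, 8, 7, 81]
[2, 8, 7]
True False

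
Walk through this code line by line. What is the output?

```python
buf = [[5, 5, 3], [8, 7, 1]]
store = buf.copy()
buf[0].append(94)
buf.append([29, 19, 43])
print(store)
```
[[5, 5, 3, 94], [8, 7, 1]]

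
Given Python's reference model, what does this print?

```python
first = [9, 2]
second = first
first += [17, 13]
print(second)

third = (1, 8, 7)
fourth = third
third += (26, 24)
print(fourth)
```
[9, 2, 17, 13]
(1, 8, 7)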